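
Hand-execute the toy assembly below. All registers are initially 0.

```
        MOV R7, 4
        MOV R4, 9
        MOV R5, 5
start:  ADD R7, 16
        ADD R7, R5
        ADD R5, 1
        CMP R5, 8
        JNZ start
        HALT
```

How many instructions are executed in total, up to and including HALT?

19

after MOV R7, 4: R7=4
after MOV R4, 9: R4=9
after MOV R5, 5: R5=5
after ADD R7, 16: R7=4+16=20
after ADD R7, R5: R7=20+5=25
after ADD R5, 1: R5=5+1=6
CMP R5, 8  (cmp 6,8)
JNZ start: taken
after ADD R7, 16: R7=25+16=41
after ADD R7, R5: R7=41+6=47
after ADD R5, 1: R5=6+1=7
CMP R5, 8  (cmp 7,8)
JNZ start: taken
after ADD R7, 16: R7=47+16=63
after ADD R7, R5: R7=63+7=70
after ADD R5, 1: R5=7+1=8
CMP R5, 8  (cmp 8,8)
JNZ start: not taken
halt.
Total executed instructions: 19.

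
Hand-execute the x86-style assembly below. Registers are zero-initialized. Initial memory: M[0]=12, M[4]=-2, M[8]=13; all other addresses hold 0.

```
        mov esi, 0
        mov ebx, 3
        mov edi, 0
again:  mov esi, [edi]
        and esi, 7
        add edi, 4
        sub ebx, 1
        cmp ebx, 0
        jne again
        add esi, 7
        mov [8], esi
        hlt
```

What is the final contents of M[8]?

mov esi, 0 → esi=0
mov ebx, 3 → ebx=3
mov edi, 0 → edi=0
mov esi, [edi] → esi=M[0]=12
and esi, 7 → esi=12&7=4
add edi, 4 → edi=0+4=4
sub ebx, 1 → ebx=3-1=2
cmp ebx, 0  (cmp 2,0)
jne again: taken
mov esi, [edi] → esi=M[4]=-2
and esi, 7 → esi=(-2)&7=6
add edi, 4 → edi=4+4=8
sub ebx, 1 → ebx=2-1=1
cmp ebx, 0  (cmp 1,0)
jne again: taken
mov esi, [edi] → esi=M[8]=13
and esi, 7 → esi=13&7=5
add edi, 4 → edi=8+4=12
sub ebx, 1 → ebx=1-1=0
cmp ebx, 0  (cmp 0,0)
jne again: not taken
add esi, 7 → esi=5+7=12
mov [8], esi → M[8]=12
halt.

12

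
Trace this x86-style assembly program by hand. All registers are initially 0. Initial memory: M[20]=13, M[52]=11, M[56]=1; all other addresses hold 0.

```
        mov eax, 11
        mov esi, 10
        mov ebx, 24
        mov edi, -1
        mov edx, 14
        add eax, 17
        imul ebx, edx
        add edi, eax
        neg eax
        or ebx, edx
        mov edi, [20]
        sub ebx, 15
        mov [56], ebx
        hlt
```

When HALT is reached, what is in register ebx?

mov eax, 11 → eax=11
mov esi, 10 → esi=10
mov ebx, 24 → ebx=24
mov edi, -1 → edi=-1
mov edx, 14 → edx=14
add eax, 17 → eax=11+17=28
imul ebx, edx → ebx=24*14=336
add edi, eax → edi=(-1)+28=27
neg eax → eax=-(28)=-28
or ebx, edx → ebx=336|14=350
mov edi, [20] → edi=M[20]=13
sub ebx, 15 → ebx=350-15=335
mov [56], ebx → M[56]=335
halt.

335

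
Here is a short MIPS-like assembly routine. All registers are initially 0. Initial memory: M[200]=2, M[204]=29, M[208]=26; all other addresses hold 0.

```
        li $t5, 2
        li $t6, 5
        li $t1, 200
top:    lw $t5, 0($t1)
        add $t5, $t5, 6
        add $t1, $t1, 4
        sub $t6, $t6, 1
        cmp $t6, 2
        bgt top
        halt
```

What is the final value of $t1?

212

after li $t5, 2: $t5=2
after li $t6, 5: $t6=5
after li $t1, 200: $t1=200
after lw $t5, 0($t1): $t5=M[200]=2
after add $t5, $t5, 6: $t5=2+6=8
after add $t1, $t1, 4: $t1=200+4=204
after sub $t6, $t6, 1: $t6=5-1=4
cmp $t6, 2  (cmp 4,2)
bgt top: taken
after lw $t5, 0($t1): $t5=M[204]=29
after add $t5, $t5, 6: $t5=29+6=35
after add $t1, $t1, 4: $t1=204+4=208
after sub $t6, $t6, 1: $t6=4-1=3
cmp $t6, 2  (cmp 3,2)
bgt top: taken
after lw $t5, 0($t1): $t5=M[208]=26
after add $t5, $t5, 6: $t5=26+6=32
after add $t1, $t1, 4: $t1=208+4=212
after sub $t6, $t6, 1: $t6=3-1=2
cmp $t6, 2  (cmp 2,2)
bgt top: not taken
halt.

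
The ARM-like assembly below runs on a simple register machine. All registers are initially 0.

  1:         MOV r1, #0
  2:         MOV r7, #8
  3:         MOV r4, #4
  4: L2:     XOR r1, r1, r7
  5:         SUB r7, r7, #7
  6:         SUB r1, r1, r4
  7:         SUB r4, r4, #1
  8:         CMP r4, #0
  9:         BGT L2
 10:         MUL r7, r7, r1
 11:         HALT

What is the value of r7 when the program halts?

after MOV r1, #0: r1=0
after MOV r7, #8: r7=8
after MOV r4, #4: r4=4
after XOR r1, r1, r7: r1=0^8=8
after SUB r7, r7, #7: r7=8-7=1
after SUB r1, r1, r4: r1=8-4=4
after SUB r4, r4, #1: r4=4-1=3
CMP r4, #0  (cmp 3,0)
BGT L2: taken
after XOR r1, r1, r7: r1=4^1=5
after SUB r7, r7, #7: r7=1-7=-6
after SUB r1, r1, r4: r1=5-3=2
after SUB r4, r4, #1: r4=3-1=2
CMP r4, #0  (cmp 2,0)
BGT L2: taken
after XOR r1, r1, r7: r1=2^(-6)=-8
after SUB r7, r7, #7: r7=(-6)-7=-13
after SUB r1, r1, r4: r1=(-8)-2=-10
after SUB r4, r4, #1: r4=2-1=1
CMP r4, #0  (cmp 1,0)
BGT L2: taken
after XOR r1, r1, r7: r1=(-10)^(-13)=5
after SUB r7, r7, #7: r7=(-13)-7=-20
after SUB r1, r1, r4: r1=5-1=4
after SUB r4, r4, #1: r4=1-1=0
CMP r4, #0  (cmp 0,0)
BGT L2: not taken
after MUL r7, r7, r1: r7=(-20)*4=-80
halt.

-80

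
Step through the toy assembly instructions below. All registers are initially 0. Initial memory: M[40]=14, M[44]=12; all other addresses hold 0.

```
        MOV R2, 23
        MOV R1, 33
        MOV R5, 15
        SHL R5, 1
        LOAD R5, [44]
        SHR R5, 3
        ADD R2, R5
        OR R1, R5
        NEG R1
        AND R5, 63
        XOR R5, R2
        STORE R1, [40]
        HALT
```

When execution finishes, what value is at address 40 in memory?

after MOV R2, 23: R2=23
after MOV R1, 33: R1=33
after MOV R5, 15: R5=15
after SHL R5, 1: R5=15<<1=30
after LOAD R5, [44]: R5=M[44]=12
after SHR R5, 3: R5=12>>3=1
after ADD R2, R5: R2=23+1=24
after OR R1, R5: R1=33|1=33
after NEG R1: R1=-(33)=-33
after AND R5, 63: R5=1&63=1
after XOR R5, R2: R5=1^24=25
STORE R1, [40] → M[40]=-33
halt.

-33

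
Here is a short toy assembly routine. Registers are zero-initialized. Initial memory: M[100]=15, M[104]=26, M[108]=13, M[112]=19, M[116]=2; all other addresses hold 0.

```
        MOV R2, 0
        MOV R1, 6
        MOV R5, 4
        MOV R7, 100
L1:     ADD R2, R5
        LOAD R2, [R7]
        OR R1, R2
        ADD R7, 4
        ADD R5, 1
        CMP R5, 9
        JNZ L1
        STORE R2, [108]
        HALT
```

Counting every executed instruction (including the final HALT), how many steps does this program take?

41

R2=0
R1=6
R5=4
R7=100
R2=0+4=4
R2=M[100]=15
R1=6|15=15
R7=100+4=104
R5=4+1=5
CMP R5, 9  (cmp 5,9)
JNZ L1: taken
R2=15+5=20
R2=M[104]=26
R1=15|26=31
R7=104+4=108
R5=5+1=6
CMP R5, 9  (cmp 6,9)
JNZ L1: taken
R2=26+6=32
R2=M[108]=13
R1=31|13=31
R7=108+4=112
R5=6+1=7
CMP R5, 9  (cmp 7,9)
JNZ L1: taken
R2=13+7=20
R2=M[112]=19
R1=31|19=31
R7=112+4=116
R5=7+1=8
CMP R5, 9  (cmp 8,9)
JNZ L1: taken
R2=19+8=27
R2=M[116]=2
R1=31|2=31
R7=116+4=120
R5=8+1=9
CMP R5, 9  (cmp 9,9)
JNZ L1: not taken
STORE R2, [108] → M[108]=2
halt.
Total executed instructions: 41.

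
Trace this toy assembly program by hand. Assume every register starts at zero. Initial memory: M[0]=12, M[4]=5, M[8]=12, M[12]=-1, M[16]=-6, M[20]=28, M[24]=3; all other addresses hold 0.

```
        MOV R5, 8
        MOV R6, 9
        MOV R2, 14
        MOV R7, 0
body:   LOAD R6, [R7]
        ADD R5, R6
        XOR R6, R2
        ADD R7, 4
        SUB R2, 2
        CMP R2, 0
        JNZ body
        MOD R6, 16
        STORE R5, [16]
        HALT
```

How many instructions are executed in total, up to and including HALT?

56

MOV R5, 8 → R5=8
MOV R6, 9 → R6=9
MOV R2, 14 → R2=14
MOV R7, 0 → R7=0
LOAD R6, [R7] → R6=M[0]=12
ADD R5, R6 → R5=8+12=20
XOR R6, R2 → R6=12^14=2
ADD R7, 4 → R7=0+4=4
SUB R2, 2 → R2=14-2=12
CMP R2, 0  (cmp 12,0)
JNZ body: taken
LOAD R6, [R7] → R6=M[4]=5
ADD R5, R6 → R5=20+5=25
XOR R6, R2 → R6=5^12=9
ADD R7, 4 → R7=4+4=8
SUB R2, 2 → R2=12-2=10
CMP R2, 0  (cmp 10,0)
JNZ body: taken
LOAD R6, [R7] → R6=M[8]=12
ADD R5, R6 → R5=25+12=37
XOR R6, R2 → R6=12^10=6
ADD R7, 4 → R7=8+4=12
SUB R2, 2 → R2=10-2=8
CMP R2, 0  (cmp 8,0)
JNZ body: taken
LOAD R6, [R7] → R6=M[12]=-1
ADD R5, R6 → R5=37+(-1)=36
XOR R6, R2 → R6=(-1)^8=-9
ADD R7, 4 → R7=12+4=16
SUB R2, 2 → R2=8-2=6
CMP R2, 0  (cmp 6,0)
JNZ body: taken
LOAD R6, [R7] → R6=M[16]=-6
ADD R5, R6 → R5=36+(-6)=30
XOR R6, R2 → R6=(-6)^6=-4
ADD R7, 4 → R7=16+4=20
SUB R2, 2 → R2=6-2=4
CMP R2, 0  (cmp 4,0)
JNZ body: taken
LOAD R6, [R7] → R6=M[20]=28
ADD R5, R6 → R5=30+28=58
XOR R6, R2 → R6=28^4=24
ADD R7, 4 → R7=20+4=24
SUB R2, 2 → R2=4-2=2
CMP R2, 0  (cmp 2,0)
JNZ body: taken
LOAD R6, [R7] → R6=M[24]=3
ADD R5, R6 → R5=58+3=61
XOR R6, R2 → R6=3^2=1
ADD R7, 4 → R7=24+4=28
SUB R2, 2 → R2=2-2=0
CMP R2, 0  (cmp 0,0)
JNZ body: not taken
MOD R6, 16 → R6=1%16=1
STORE R5, [16] → M[16]=61
halt.
Total executed instructions: 56.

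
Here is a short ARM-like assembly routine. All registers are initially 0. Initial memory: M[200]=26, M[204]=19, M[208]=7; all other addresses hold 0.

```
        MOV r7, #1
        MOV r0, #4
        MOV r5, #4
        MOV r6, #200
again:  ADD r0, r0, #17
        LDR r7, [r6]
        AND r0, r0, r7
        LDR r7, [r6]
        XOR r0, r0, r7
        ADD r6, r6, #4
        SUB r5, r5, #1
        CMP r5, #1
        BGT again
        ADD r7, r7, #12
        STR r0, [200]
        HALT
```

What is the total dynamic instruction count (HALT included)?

after MOV r7, #1: r7=1
after MOV r0, #4: r0=4
after MOV r5, #4: r5=4
after MOV r6, #200: r6=200
after ADD r0, r0, #17: r0=4+17=21
after LDR r7, [r6]: r7=M[200]=26
after AND r0, r0, r7: r0=21&26=16
after LDR r7, [r6]: r7=M[200]=26
after XOR r0, r0, r7: r0=16^26=10
after ADD r6, r6, #4: r6=200+4=204
after SUB r5, r5, #1: r5=4-1=3
CMP r5, #1  (cmp 3,1)
BGT again: taken
after ADD r0, r0, #17: r0=10+17=27
after LDR r7, [r6]: r7=M[204]=19
after AND r0, r0, r7: r0=27&19=19
after LDR r7, [r6]: r7=M[204]=19
after XOR r0, r0, r7: r0=19^19=0
after ADD r6, r6, #4: r6=204+4=208
after SUB r5, r5, #1: r5=3-1=2
CMP r5, #1  (cmp 2,1)
BGT again: taken
after ADD r0, r0, #17: r0=0+17=17
after LDR r7, [r6]: r7=M[208]=7
after AND r0, r0, r7: r0=17&7=1
after LDR r7, [r6]: r7=M[208]=7
after XOR r0, r0, r7: r0=1^7=6
after ADD r6, r6, #4: r6=208+4=212
after SUB r5, r5, #1: r5=2-1=1
CMP r5, #1  (cmp 1,1)
BGT again: not taken
after ADD r7, r7, #12: r7=7+12=19
STR r0, [200] → M[200]=6
halt.
Total executed instructions: 34.

34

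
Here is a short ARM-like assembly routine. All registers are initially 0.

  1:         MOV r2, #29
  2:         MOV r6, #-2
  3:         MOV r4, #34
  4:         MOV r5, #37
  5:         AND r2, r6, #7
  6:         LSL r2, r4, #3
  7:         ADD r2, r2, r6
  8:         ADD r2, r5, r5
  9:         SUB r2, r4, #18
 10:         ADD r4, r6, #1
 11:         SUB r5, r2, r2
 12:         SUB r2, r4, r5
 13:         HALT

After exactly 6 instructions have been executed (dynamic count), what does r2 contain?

272

r2=29
r6=-2
r4=34
r5=37
r2=(-2)&7=6
r2=34<<3=272
After step 6: r2 = 272.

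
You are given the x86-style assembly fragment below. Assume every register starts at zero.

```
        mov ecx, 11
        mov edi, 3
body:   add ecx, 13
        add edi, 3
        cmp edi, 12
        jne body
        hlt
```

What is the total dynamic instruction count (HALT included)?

15

mov ecx, 11 → ecx=11
mov edi, 3 → edi=3
add ecx, 13 → ecx=11+13=24
add edi, 3 → edi=3+3=6
cmp edi, 12  (cmp 6,12)
jne body: taken
add ecx, 13 → ecx=24+13=37
add edi, 3 → edi=6+3=9
cmp edi, 12  (cmp 9,12)
jne body: taken
add ecx, 13 → ecx=37+13=50
add edi, 3 → edi=9+3=12
cmp edi, 12  (cmp 12,12)
jne body: not taken
halt.
Total executed instructions: 15.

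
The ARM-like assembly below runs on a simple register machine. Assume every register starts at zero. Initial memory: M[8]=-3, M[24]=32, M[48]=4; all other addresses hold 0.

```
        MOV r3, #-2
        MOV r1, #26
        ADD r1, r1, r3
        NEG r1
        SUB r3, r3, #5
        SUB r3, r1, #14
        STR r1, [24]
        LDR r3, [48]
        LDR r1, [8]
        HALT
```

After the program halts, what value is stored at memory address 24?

MOV r3, #-2 → r3=-2
MOV r1, #26 → r1=26
ADD r1, r1, r3 → r1=26+(-2)=24
NEG r1 → r1=-(24)=-24
SUB r3, r3, #5 → r3=(-2)-5=-7
SUB r3, r1, #14 → r3=(-24)-14=-38
STR r1, [24] → M[24]=-24
LDR r3, [48] → r3=M[48]=4
LDR r1, [8] → r1=M[8]=-3
halt.

-24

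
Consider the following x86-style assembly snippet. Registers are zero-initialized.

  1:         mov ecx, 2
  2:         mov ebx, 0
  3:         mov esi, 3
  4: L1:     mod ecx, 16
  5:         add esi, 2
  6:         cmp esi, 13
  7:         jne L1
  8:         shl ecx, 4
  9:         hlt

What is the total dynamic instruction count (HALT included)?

after mov ecx, 2: ecx=2
after mov ebx, 0: ebx=0
after mov esi, 3: esi=3
after mod ecx, 16: ecx=2%16=2
after add esi, 2: esi=3+2=5
cmp esi, 13  (cmp 5,13)
jne L1: taken
after mod ecx, 16: ecx=2%16=2
after add esi, 2: esi=5+2=7
cmp esi, 13  (cmp 7,13)
jne L1: taken
after mod ecx, 16: ecx=2%16=2
after add esi, 2: esi=7+2=9
cmp esi, 13  (cmp 9,13)
jne L1: taken
after mod ecx, 16: ecx=2%16=2
after add esi, 2: esi=9+2=11
cmp esi, 13  (cmp 11,13)
jne L1: taken
after mod ecx, 16: ecx=2%16=2
after add esi, 2: esi=11+2=13
cmp esi, 13  (cmp 13,13)
jne L1: not taken
after shl ecx, 4: ecx=2<<4=32
halt.
Total executed instructions: 25.

25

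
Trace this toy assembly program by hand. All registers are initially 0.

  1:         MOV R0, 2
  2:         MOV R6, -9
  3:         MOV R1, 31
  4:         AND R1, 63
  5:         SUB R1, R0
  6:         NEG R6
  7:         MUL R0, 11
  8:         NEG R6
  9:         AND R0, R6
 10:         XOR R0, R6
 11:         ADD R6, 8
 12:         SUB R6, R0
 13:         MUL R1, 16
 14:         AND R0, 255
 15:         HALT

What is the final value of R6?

30

MOV R0, 2 → R0=2
MOV R6, -9 → R6=-9
MOV R1, 31 → R1=31
AND R1, 63 → R1=31&63=31
SUB R1, R0 → R1=31-2=29
NEG R6 → R6=-(-9)=9
MUL R0, 11 → R0=2*11=22
NEG R6 → R6=-(9)=-9
AND R0, R6 → R0=22&(-9)=22
XOR R0, R6 → R0=22^(-9)=-31
ADD R6, 8 → R6=(-9)+8=-1
SUB R6, R0 → R6=(-1)-(-31)=30
MUL R1, 16 → R1=29*16=464
AND R0, 255 → R0=(-31)&255=225
halt.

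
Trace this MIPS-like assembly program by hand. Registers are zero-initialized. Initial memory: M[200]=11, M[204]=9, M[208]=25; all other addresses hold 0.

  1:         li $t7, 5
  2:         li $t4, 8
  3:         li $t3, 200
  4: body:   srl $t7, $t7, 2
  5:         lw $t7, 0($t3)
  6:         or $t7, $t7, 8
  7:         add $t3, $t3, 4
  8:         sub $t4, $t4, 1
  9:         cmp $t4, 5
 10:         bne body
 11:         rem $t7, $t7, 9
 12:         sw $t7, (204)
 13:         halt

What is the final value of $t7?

$t7=5
$t4=8
$t3=200
$t7=5>>2=1
$t7=M[200]=11
$t7=11|8=11
$t3=200+4=204
$t4=8-1=7
cmp $t4, 5  (cmp 7,5)
bne body: taken
$t7=11>>2=2
$t7=M[204]=9
$t7=9|8=9
$t3=204+4=208
$t4=7-1=6
cmp $t4, 5  (cmp 6,5)
bne body: taken
$t7=9>>2=2
$t7=M[208]=25
$t7=25|8=25
$t3=208+4=212
$t4=6-1=5
cmp $t4, 5  (cmp 5,5)
bne body: not taken
$t7=25%9=7
sw $t7, (204) → M[204]=7
halt.

7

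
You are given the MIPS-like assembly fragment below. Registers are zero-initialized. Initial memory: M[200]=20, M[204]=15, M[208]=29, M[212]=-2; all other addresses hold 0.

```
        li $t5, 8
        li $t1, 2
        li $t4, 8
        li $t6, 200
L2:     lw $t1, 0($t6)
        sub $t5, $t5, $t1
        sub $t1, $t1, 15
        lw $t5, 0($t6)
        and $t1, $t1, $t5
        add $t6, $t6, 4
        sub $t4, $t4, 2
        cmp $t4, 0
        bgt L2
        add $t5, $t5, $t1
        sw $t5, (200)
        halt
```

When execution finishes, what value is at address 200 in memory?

-20

after li $t5, 8: $t5=8
after li $t1, 2: $t1=2
after li $t4, 8: $t4=8
after li $t6, 200: $t6=200
after lw $t1, 0($t6): $t1=M[200]=20
after sub $t5, $t5, $t1: $t5=8-20=-12
after sub $t1, $t1, 15: $t1=20-15=5
after lw $t5, 0($t6): $t5=M[200]=20
after and $t1, $t1, $t5: $t1=5&20=4
after add $t6, $t6, 4: $t6=200+4=204
after sub $t4, $t4, 2: $t4=8-2=6
cmp $t4, 0  (cmp 6,0)
bgt L2: taken
after lw $t1, 0($t6): $t1=M[204]=15
after sub $t5, $t5, $t1: $t5=20-15=5
after sub $t1, $t1, 15: $t1=15-15=0
after lw $t5, 0($t6): $t5=M[204]=15
after and $t1, $t1, $t5: $t1=0&15=0
after add $t6, $t6, 4: $t6=204+4=208
after sub $t4, $t4, 2: $t4=6-2=4
cmp $t4, 0  (cmp 4,0)
bgt L2: taken
after lw $t1, 0($t6): $t1=M[208]=29
after sub $t5, $t5, $t1: $t5=15-29=-14
after sub $t1, $t1, 15: $t1=29-15=14
after lw $t5, 0($t6): $t5=M[208]=29
after and $t1, $t1, $t5: $t1=14&29=12
after add $t6, $t6, 4: $t6=208+4=212
after sub $t4, $t4, 2: $t4=4-2=2
cmp $t4, 0  (cmp 2,0)
bgt L2: taken
after lw $t1, 0($t6): $t1=M[212]=-2
after sub $t5, $t5, $t1: $t5=29-(-2)=31
after sub $t1, $t1, 15: $t1=(-2)-15=-17
after lw $t5, 0($t6): $t5=M[212]=-2
after and $t1, $t1, $t5: $t1=(-17)&(-2)=-18
after add $t6, $t6, 4: $t6=212+4=216
after sub $t4, $t4, 2: $t4=2-2=0
cmp $t4, 0  (cmp 0,0)
bgt L2: not taken
after add $t5, $t5, $t1: $t5=(-2)+(-18)=-20
sw $t5, (200) → M[200]=-20
halt.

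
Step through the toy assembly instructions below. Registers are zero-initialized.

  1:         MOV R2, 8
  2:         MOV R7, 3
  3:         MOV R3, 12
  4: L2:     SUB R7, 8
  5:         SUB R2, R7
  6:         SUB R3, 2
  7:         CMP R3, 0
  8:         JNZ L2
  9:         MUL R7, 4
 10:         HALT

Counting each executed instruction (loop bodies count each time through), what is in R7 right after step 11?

-13

R2=8
R7=3
R3=12
R7=3-8=-5
R2=8-(-5)=13
R3=12-2=10
CMP R3, 0  (cmp 10,0)
JNZ L2: taken
R7=(-5)-8=-13
R2=13-(-13)=26
R3=10-2=8
After step 11: R7 = -13.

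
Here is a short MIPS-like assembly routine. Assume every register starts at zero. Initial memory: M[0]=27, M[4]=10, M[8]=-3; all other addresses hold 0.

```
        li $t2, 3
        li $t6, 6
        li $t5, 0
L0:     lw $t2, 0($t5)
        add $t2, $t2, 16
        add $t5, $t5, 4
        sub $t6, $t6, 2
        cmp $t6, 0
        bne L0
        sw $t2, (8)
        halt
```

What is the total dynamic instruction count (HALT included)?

$t2=3
$t6=6
$t5=0
$t2=M[0]=27
$t2=27+16=43
$t5=0+4=4
$t6=6-2=4
cmp $t6, 0  (cmp 4,0)
bne L0: taken
$t2=M[4]=10
$t2=10+16=26
$t5=4+4=8
$t6=4-2=2
cmp $t6, 0  (cmp 2,0)
bne L0: taken
$t2=M[8]=-3
$t2=(-3)+16=13
$t5=8+4=12
$t6=2-2=0
cmp $t6, 0  (cmp 0,0)
bne L0: not taken
sw $t2, (8) → M[8]=13
halt.
Total executed instructions: 23.

23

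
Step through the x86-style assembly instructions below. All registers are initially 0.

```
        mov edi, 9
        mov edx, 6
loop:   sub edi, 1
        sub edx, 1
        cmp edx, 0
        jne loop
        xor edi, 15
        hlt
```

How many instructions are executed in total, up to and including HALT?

28

mov edi, 9 → edi=9
mov edx, 6 → edx=6
sub edi, 1 → edi=9-1=8
sub edx, 1 → edx=6-1=5
cmp edx, 0  (cmp 5,0)
jne loop: taken
sub edi, 1 → edi=8-1=7
sub edx, 1 → edx=5-1=4
cmp edx, 0  (cmp 4,0)
jne loop: taken
sub edi, 1 → edi=7-1=6
sub edx, 1 → edx=4-1=3
cmp edx, 0  (cmp 3,0)
jne loop: taken
sub edi, 1 → edi=6-1=5
sub edx, 1 → edx=3-1=2
cmp edx, 0  (cmp 2,0)
jne loop: taken
sub edi, 1 → edi=5-1=4
sub edx, 1 → edx=2-1=1
cmp edx, 0  (cmp 1,0)
jne loop: taken
sub edi, 1 → edi=4-1=3
sub edx, 1 → edx=1-1=0
cmp edx, 0  (cmp 0,0)
jne loop: not taken
xor edi, 15 → edi=3^15=12
halt.
Total executed instructions: 28.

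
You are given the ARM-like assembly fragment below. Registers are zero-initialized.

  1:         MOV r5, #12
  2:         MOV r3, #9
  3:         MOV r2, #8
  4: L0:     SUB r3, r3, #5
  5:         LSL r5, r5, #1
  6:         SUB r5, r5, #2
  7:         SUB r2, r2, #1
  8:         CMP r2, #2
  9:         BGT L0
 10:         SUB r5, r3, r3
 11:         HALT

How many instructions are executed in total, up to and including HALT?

after MOV r5, #12: r5=12
after MOV r3, #9: r3=9
after MOV r2, #8: r2=8
after SUB r3, r3, #5: r3=9-5=4
after LSL r5, r5, #1: r5=12<<1=24
after SUB r5, r5, #2: r5=24-2=22
after SUB r2, r2, #1: r2=8-1=7
CMP r2, #2  (cmp 7,2)
BGT L0: taken
after SUB r3, r3, #5: r3=4-5=-1
after LSL r5, r5, #1: r5=22<<1=44
after SUB r5, r5, #2: r5=44-2=42
after SUB r2, r2, #1: r2=7-1=6
CMP r2, #2  (cmp 6,2)
BGT L0: taken
after SUB r3, r3, #5: r3=(-1)-5=-6
after LSL r5, r5, #1: r5=42<<1=84
after SUB r5, r5, #2: r5=84-2=82
after SUB r2, r2, #1: r2=6-1=5
CMP r2, #2  (cmp 5,2)
BGT L0: taken
after SUB r3, r3, #5: r3=(-6)-5=-11
after LSL r5, r5, #1: r5=82<<1=164
after SUB r5, r5, #2: r5=164-2=162
after SUB r2, r2, #1: r2=5-1=4
CMP r2, #2  (cmp 4,2)
BGT L0: taken
after SUB r3, r3, #5: r3=(-11)-5=-16
after LSL r5, r5, #1: r5=162<<1=324
after SUB r5, r5, #2: r5=324-2=322
after SUB r2, r2, #1: r2=4-1=3
CMP r2, #2  (cmp 3,2)
BGT L0: taken
after SUB r3, r3, #5: r3=(-16)-5=-21
after LSL r5, r5, #1: r5=322<<1=644
after SUB r5, r5, #2: r5=644-2=642
after SUB r2, r2, #1: r2=3-1=2
CMP r2, #2  (cmp 2,2)
BGT L0: not taken
after SUB r5, r3, r3: r5=(-21)-(-21)=0
halt.
Total executed instructions: 41.

41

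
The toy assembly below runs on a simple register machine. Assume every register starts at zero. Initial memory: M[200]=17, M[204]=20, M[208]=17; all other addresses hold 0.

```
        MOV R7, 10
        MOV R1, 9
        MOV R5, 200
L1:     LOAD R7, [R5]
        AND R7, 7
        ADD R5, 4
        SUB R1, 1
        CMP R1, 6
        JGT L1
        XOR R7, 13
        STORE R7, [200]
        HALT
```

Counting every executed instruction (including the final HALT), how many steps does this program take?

24

MOV R7, 10 → R7=10
MOV R1, 9 → R1=9
MOV R5, 200 → R5=200
LOAD R7, [R5] → R7=M[200]=17
AND R7, 7 → R7=17&7=1
ADD R5, 4 → R5=200+4=204
SUB R1, 1 → R1=9-1=8
CMP R1, 6  (cmp 8,6)
JGT L1: taken
LOAD R7, [R5] → R7=M[204]=20
AND R7, 7 → R7=20&7=4
ADD R5, 4 → R5=204+4=208
SUB R1, 1 → R1=8-1=7
CMP R1, 6  (cmp 7,6)
JGT L1: taken
LOAD R7, [R5] → R7=M[208]=17
AND R7, 7 → R7=17&7=1
ADD R5, 4 → R5=208+4=212
SUB R1, 1 → R1=7-1=6
CMP R1, 6  (cmp 6,6)
JGT L1: not taken
XOR R7, 13 → R7=1^13=12
STORE R7, [200] → M[200]=12
halt.
Total executed instructions: 24.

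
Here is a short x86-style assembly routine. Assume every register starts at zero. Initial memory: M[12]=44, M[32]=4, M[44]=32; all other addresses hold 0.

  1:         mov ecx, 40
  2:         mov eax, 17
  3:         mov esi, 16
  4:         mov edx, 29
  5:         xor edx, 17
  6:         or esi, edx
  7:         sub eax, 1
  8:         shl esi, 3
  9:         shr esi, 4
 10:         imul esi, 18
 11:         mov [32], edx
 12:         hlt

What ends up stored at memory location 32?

mov ecx, 40 → ecx=40
mov eax, 17 → eax=17
mov esi, 16 → esi=16
mov edx, 29 → edx=29
xor edx, 17 → edx=29^17=12
or esi, edx → esi=16|12=28
sub eax, 1 → eax=17-1=16
shl esi, 3 → esi=28<<3=224
shr esi, 4 → esi=224>>4=14
imul esi, 18 → esi=14*18=252
mov [32], edx → M[32]=12
halt.

12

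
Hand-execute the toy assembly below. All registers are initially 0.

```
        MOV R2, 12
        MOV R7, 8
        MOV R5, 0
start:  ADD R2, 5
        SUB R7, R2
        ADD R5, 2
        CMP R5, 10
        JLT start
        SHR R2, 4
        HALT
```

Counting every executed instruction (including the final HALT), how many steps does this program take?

30

R2=12
R7=8
R5=0
R2=12+5=17
R7=8-17=-9
R5=0+2=2
CMP R5, 10  (cmp 2,10)
JLT start: taken
R2=17+5=22
R7=(-9)-22=-31
R5=2+2=4
CMP R5, 10  (cmp 4,10)
JLT start: taken
R2=22+5=27
R7=(-31)-27=-58
R5=4+2=6
CMP R5, 10  (cmp 6,10)
JLT start: taken
R2=27+5=32
R7=(-58)-32=-90
R5=6+2=8
CMP R5, 10  (cmp 8,10)
JLT start: taken
R2=32+5=37
R7=(-90)-37=-127
R5=8+2=10
CMP R5, 10  (cmp 10,10)
JLT start: not taken
R2=37>>4=2
halt.
Total executed instructions: 30.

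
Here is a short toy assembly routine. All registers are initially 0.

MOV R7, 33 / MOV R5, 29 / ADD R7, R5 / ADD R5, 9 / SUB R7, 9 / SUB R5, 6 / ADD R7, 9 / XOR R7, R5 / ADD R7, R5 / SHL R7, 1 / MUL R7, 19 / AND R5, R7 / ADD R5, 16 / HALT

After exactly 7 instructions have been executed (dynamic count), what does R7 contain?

after MOV R7, 33: R7=33
after MOV R5, 29: R5=29
after ADD R7, R5: R7=33+29=62
after ADD R5, 9: R5=29+9=38
after SUB R7, 9: R7=62-9=53
after SUB R5, 6: R5=38-6=32
after ADD R7, 9: R7=53+9=62
After step 7: R7 = 62.

62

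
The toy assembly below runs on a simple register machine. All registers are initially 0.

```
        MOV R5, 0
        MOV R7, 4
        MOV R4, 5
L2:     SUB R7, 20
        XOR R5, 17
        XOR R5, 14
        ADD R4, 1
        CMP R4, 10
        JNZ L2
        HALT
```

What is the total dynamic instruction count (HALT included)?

34

after MOV R5, 0: R5=0
after MOV R7, 4: R7=4
after MOV R4, 5: R4=5
after SUB R7, 20: R7=4-20=-16
after XOR R5, 17: R5=0^17=17
after XOR R5, 14: R5=17^14=31
after ADD R4, 1: R4=5+1=6
CMP R4, 10  (cmp 6,10)
JNZ L2: taken
after SUB R7, 20: R7=(-16)-20=-36
after XOR R5, 17: R5=31^17=14
after XOR R5, 14: R5=14^14=0
after ADD R4, 1: R4=6+1=7
CMP R4, 10  (cmp 7,10)
JNZ L2: taken
after SUB R7, 20: R7=(-36)-20=-56
after XOR R5, 17: R5=0^17=17
after XOR R5, 14: R5=17^14=31
after ADD R4, 1: R4=7+1=8
CMP R4, 10  (cmp 8,10)
JNZ L2: taken
after SUB R7, 20: R7=(-56)-20=-76
after XOR R5, 17: R5=31^17=14
after XOR R5, 14: R5=14^14=0
after ADD R4, 1: R4=8+1=9
CMP R4, 10  (cmp 9,10)
JNZ L2: taken
after SUB R7, 20: R7=(-76)-20=-96
after XOR R5, 17: R5=0^17=17
after XOR R5, 14: R5=17^14=31
after ADD R4, 1: R4=9+1=10
CMP R4, 10  (cmp 10,10)
JNZ L2: not taken
halt.
Total executed instructions: 34.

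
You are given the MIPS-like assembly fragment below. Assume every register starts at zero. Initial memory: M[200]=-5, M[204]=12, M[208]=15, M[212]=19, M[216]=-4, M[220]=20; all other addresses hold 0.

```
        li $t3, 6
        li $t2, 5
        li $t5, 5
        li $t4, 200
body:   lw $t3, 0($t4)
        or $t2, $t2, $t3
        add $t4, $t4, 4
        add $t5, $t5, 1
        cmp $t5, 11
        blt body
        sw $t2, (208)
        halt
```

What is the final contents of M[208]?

li $t3, 6 → $t3=6
li $t2, 5 → $t2=5
li $t5, 5 → $t5=5
li $t4, 200 → $t4=200
lw $t3, 0($t4) → $t3=M[200]=-5
or $t2, $t2, $t3 → $t2=5|(-5)=-1
add $t4, $t4, 4 → $t4=200+4=204
add $t5, $t5, 1 → $t5=5+1=6
cmp $t5, 11  (cmp 6,11)
blt body: taken
lw $t3, 0($t4) → $t3=M[204]=12
or $t2, $t2, $t3 → $t2=(-1)|12=-1
add $t4, $t4, 4 → $t4=204+4=208
add $t5, $t5, 1 → $t5=6+1=7
cmp $t5, 11  (cmp 7,11)
blt body: taken
lw $t3, 0($t4) → $t3=M[208]=15
or $t2, $t2, $t3 → $t2=(-1)|15=-1
add $t4, $t4, 4 → $t4=208+4=212
add $t5, $t5, 1 → $t5=7+1=8
cmp $t5, 11  (cmp 8,11)
blt body: taken
lw $t3, 0($t4) → $t3=M[212]=19
or $t2, $t2, $t3 → $t2=(-1)|19=-1
add $t4, $t4, 4 → $t4=212+4=216
add $t5, $t5, 1 → $t5=8+1=9
cmp $t5, 11  (cmp 9,11)
blt body: taken
lw $t3, 0($t4) → $t3=M[216]=-4
or $t2, $t2, $t3 → $t2=(-1)|(-4)=-1
add $t4, $t4, 4 → $t4=216+4=220
add $t5, $t5, 1 → $t5=9+1=10
cmp $t5, 11  (cmp 10,11)
blt body: taken
lw $t3, 0($t4) → $t3=M[220]=20
or $t2, $t2, $t3 → $t2=(-1)|20=-1
add $t4, $t4, 4 → $t4=220+4=224
add $t5, $t5, 1 → $t5=10+1=11
cmp $t5, 11  (cmp 11,11)
blt body: not taken
sw $t2, (208) → M[208]=-1
halt.

-1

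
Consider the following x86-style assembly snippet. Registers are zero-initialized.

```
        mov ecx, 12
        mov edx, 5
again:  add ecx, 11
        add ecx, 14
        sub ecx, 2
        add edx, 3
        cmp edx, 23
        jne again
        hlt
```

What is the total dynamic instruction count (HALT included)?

39

mov ecx, 12 → ecx=12
mov edx, 5 → edx=5
add ecx, 11 → ecx=12+11=23
add ecx, 14 → ecx=23+14=37
sub ecx, 2 → ecx=37-2=35
add edx, 3 → edx=5+3=8
cmp edx, 23  (cmp 8,23)
jne again: taken
add ecx, 11 → ecx=35+11=46
add ecx, 14 → ecx=46+14=60
sub ecx, 2 → ecx=60-2=58
add edx, 3 → edx=8+3=11
cmp edx, 23  (cmp 11,23)
jne again: taken
add ecx, 11 → ecx=58+11=69
add ecx, 14 → ecx=69+14=83
sub ecx, 2 → ecx=83-2=81
add edx, 3 → edx=11+3=14
cmp edx, 23  (cmp 14,23)
jne again: taken
add ecx, 11 → ecx=81+11=92
add ecx, 14 → ecx=92+14=106
sub ecx, 2 → ecx=106-2=104
add edx, 3 → edx=14+3=17
cmp edx, 23  (cmp 17,23)
jne again: taken
add ecx, 11 → ecx=104+11=115
add ecx, 14 → ecx=115+14=129
sub ecx, 2 → ecx=129-2=127
add edx, 3 → edx=17+3=20
cmp edx, 23  (cmp 20,23)
jne again: taken
add ecx, 11 → ecx=127+11=138
add ecx, 14 → ecx=138+14=152
sub ecx, 2 → ecx=152-2=150
add edx, 3 → edx=20+3=23
cmp edx, 23  (cmp 23,23)
jne again: not taken
halt.
Total executed instructions: 39.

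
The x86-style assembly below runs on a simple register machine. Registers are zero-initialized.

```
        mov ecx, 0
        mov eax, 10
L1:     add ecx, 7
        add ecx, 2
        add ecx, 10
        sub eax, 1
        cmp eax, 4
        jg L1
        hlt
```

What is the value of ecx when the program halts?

ecx=0
eax=10
ecx=0+7=7
ecx=7+2=9
ecx=9+10=19
eax=10-1=9
cmp eax, 4  (cmp 9,4)
jg L1: taken
ecx=19+7=26
ecx=26+2=28
ecx=28+10=38
eax=9-1=8
cmp eax, 4  (cmp 8,4)
jg L1: taken
ecx=38+7=45
ecx=45+2=47
ecx=47+10=57
eax=8-1=7
cmp eax, 4  (cmp 7,4)
jg L1: taken
ecx=57+7=64
ecx=64+2=66
ecx=66+10=76
eax=7-1=6
cmp eax, 4  (cmp 6,4)
jg L1: taken
ecx=76+7=83
ecx=83+2=85
ecx=85+10=95
eax=6-1=5
cmp eax, 4  (cmp 5,4)
jg L1: taken
ecx=95+7=102
ecx=102+2=104
ecx=104+10=114
eax=5-1=4
cmp eax, 4  (cmp 4,4)
jg L1: not taken
halt.

114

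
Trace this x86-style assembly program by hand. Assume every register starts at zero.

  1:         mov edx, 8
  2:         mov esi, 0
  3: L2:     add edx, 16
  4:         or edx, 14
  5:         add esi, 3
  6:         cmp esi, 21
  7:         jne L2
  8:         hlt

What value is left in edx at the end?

edx=8
esi=0
edx=8+16=24
edx=24|14=30
esi=0+3=3
cmp esi, 21  (cmp 3,21)
jne L2: taken
edx=30+16=46
edx=46|14=46
esi=3+3=6
cmp esi, 21  (cmp 6,21)
jne L2: taken
edx=46+16=62
edx=62|14=62
esi=6+3=9
cmp esi, 21  (cmp 9,21)
jne L2: taken
edx=62+16=78
edx=78|14=78
esi=9+3=12
cmp esi, 21  (cmp 12,21)
jne L2: taken
edx=78+16=94
edx=94|14=94
esi=12+3=15
cmp esi, 21  (cmp 15,21)
jne L2: taken
edx=94+16=110
edx=110|14=110
esi=15+3=18
cmp esi, 21  (cmp 18,21)
jne L2: taken
edx=110+16=126
edx=126|14=126
esi=18+3=21
cmp esi, 21  (cmp 21,21)
jne L2: not taken
halt.

126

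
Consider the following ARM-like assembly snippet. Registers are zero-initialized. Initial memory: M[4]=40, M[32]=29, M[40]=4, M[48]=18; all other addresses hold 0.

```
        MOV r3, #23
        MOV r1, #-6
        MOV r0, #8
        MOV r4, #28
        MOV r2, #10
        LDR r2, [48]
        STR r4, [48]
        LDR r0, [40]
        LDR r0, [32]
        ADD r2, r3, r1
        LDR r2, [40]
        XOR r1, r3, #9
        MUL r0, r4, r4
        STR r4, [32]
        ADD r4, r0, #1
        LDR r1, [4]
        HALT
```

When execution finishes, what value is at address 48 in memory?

after MOV r3, #23: r3=23
after MOV r1, #-6: r1=-6
after MOV r0, #8: r0=8
after MOV r4, #28: r4=28
after MOV r2, #10: r2=10
after LDR r2, [48]: r2=M[48]=18
STR r4, [48] → M[48]=28
after LDR r0, [40]: r0=M[40]=4
after LDR r0, [32]: r0=M[32]=29
after ADD r2, r3, r1: r2=23+(-6)=17
after LDR r2, [40]: r2=M[40]=4
after XOR r1, r3, #9: r1=23^9=30
after MUL r0, r4, r4: r0=28*28=784
STR r4, [32] → M[32]=28
after ADD r4, r0, #1: r4=784+1=785
after LDR r1, [4]: r1=M[4]=40
halt.

28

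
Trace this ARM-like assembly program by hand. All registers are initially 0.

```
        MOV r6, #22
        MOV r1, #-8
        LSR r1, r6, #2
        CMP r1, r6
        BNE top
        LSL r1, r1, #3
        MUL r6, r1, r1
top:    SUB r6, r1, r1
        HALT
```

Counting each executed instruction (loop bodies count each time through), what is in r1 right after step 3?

5

r6=22
r1=-8
r1=22>>2=5
After step 3: r1 = 5.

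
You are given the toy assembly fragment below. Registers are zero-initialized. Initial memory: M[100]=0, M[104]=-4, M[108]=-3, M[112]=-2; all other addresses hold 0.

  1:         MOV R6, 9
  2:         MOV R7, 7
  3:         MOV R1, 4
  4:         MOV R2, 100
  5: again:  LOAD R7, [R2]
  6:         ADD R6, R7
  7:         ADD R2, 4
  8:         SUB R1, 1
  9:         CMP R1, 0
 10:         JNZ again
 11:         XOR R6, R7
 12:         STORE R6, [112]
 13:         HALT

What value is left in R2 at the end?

after MOV R6, 9: R6=9
after MOV R7, 7: R7=7
after MOV R1, 4: R1=4
after MOV R2, 100: R2=100
after LOAD R7, [R2]: R7=M[100]=0
after ADD R6, R7: R6=9+0=9
after ADD R2, 4: R2=100+4=104
after SUB R1, 1: R1=4-1=3
CMP R1, 0  (cmp 3,0)
JNZ again: taken
after LOAD R7, [R2]: R7=M[104]=-4
after ADD R6, R7: R6=9+(-4)=5
after ADD R2, 4: R2=104+4=108
after SUB R1, 1: R1=3-1=2
CMP R1, 0  (cmp 2,0)
JNZ again: taken
after LOAD R7, [R2]: R7=M[108]=-3
after ADD R6, R7: R6=5+(-3)=2
after ADD R2, 4: R2=108+4=112
after SUB R1, 1: R1=2-1=1
CMP R1, 0  (cmp 1,0)
JNZ again: taken
after LOAD R7, [R2]: R7=M[112]=-2
after ADD R6, R7: R6=2+(-2)=0
after ADD R2, 4: R2=112+4=116
after SUB R1, 1: R1=1-1=0
CMP R1, 0  (cmp 0,0)
JNZ again: not taken
after XOR R6, R7: R6=0^(-2)=-2
STORE R6, [112] → M[112]=-2
halt.

116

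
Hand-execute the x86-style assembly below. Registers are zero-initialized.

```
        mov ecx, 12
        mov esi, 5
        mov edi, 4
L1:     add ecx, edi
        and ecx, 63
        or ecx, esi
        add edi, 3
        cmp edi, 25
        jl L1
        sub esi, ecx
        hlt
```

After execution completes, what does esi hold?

after mov ecx, 12: ecx=12
after mov esi, 5: esi=5
after mov edi, 4: edi=4
after add ecx, edi: ecx=12+4=16
after and ecx, 63: ecx=16&63=16
after or ecx, esi: ecx=16|5=21
after add edi, 3: edi=4+3=7
cmp edi, 25  (cmp 7,25)
jl L1: taken
after add ecx, edi: ecx=21+7=28
after and ecx, 63: ecx=28&63=28
after or ecx, esi: ecx=28|5=29
after add edi, 3: edi=7+3=10
cmp edi, 25  (cmp 10,25)
jl L1: taken
after add ecx, edi: ecx=29+10=39
after and ecx, 63: ecx=39&63=39
after or ecx, esi: ecx=39|5=39
after add edi, 3: edi=10+3=13
cmp edi, 25  (cmp 13,25)
jl L1: taken
after add ecx, edi: ecx=39+13=52
after and ecx, 63: ecx=52&63=52
after or ecx, esi: ecx=52|5=53
after add edi, 3: edi=13+3=16
cmp edi, 25  (cmp 16,25)
jl L1: taken
after add ecx, edi: ecx=53+16=69
after and ecx, 63: ecx=69&63=5
after or ecx, esi: ecx=5|5=5
after add edi, 3: edi=16+3=19
cmp edi, 25  (cmp 19,25)
jl L1: taken
after add ecx, edi: ecx=5+19=24
after and ecx, 63: ecx=24&63=24
after or ecx, esi: ecx=24|5=29
after add edi, 3: edi=19+3=22
cmp edi, 25  (cmp 22,25)
jl L1: taken
after add ecx, edi: ecx=29+22=51
after and ecx, 63: ecx=51&63=51
after or ecx, esi: ecx=51|5=55
after add edi, 3: edi=22+3=25
cmp edi, 25  (cmp 25,25)
jl L1: not taken
after sub esi, ecx: esi=5-55=-50
halt.

-50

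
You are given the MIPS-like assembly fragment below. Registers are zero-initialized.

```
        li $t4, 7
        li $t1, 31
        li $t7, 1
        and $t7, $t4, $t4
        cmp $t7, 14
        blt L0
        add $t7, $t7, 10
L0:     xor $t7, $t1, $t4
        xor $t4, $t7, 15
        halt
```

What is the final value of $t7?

after li $t4, 7: $t4=7
after li $t1, 31: $t1=31
after li $t7, 1: $t7=1
after and $t7, $t4, $t4: $t7=7&7=7
cmp $t7, 14  (cmp 7,14)
blt L0: taken
after xor $t7, $t1, $t4: $t7=31^7=24
after xor $t4, $t7, 15: $t4=24^15=23
halt.

24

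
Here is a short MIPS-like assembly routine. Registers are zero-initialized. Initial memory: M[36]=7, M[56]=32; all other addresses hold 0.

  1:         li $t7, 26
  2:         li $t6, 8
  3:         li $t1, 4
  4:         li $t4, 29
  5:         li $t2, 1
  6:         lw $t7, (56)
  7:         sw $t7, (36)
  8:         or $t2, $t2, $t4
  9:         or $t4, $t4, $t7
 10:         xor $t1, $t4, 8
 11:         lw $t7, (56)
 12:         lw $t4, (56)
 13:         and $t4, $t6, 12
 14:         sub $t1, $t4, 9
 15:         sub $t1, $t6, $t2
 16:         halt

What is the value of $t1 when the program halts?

li $t7, 26 → $t7=26
li $t6, 8 → $t6=8
li $t1, 4 → $t1=4
li $t4, 29 → $t4=29
li $t2, 1 → $t2=1
lw $t7, (56) → $t7=M[56]=32
sw $t7, (36) → M[36]=32
or $t2, $t2, $t4 → $t2=1|29=29
or $t4, $t4, $t7 → $t4=29|32=61
xor $t1, $t4, 8 → $t1=61^8=53
lw $t7, (56) → $t7=M[56]=32
lw $t4, (56) → $t4=M[56]=32
and $t4, $t6, 12 → $t4=8&12=8
sub $t1, $t4, 9 → $t1=8-9=-1
sub $t1, $t6, $t2 → $t1=8-29=-21
halt.

-21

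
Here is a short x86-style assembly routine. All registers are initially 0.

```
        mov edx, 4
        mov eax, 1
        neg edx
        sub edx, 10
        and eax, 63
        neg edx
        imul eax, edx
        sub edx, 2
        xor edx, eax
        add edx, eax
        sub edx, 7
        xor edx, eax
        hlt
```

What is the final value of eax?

14

edx=4
eax=1
edx=-(4)=-4
edx=(-4)-10=-14
eax=1&63=1
edx=-(-14)=14
eax=1*14=14
edx=14-2=12
edx=12^14=2
edx=2+14=16
edx=16-7=9
edx=9^14=7
halt.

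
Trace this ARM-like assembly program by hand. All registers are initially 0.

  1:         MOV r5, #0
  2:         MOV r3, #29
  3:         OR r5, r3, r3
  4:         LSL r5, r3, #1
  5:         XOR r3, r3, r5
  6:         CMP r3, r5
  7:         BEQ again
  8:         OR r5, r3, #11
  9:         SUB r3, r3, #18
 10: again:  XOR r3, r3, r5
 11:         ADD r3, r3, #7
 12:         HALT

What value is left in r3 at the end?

65

r5=0
r3=29
r5=29|29=29
r5=29<<1=58
r3=29^58=39
CMP r3, r5  (cmp 39,58)
BEQ again: not taken
r5=39|11=47
r3=39-18=21
r3=21^47=58
r3=58+7=65
halt.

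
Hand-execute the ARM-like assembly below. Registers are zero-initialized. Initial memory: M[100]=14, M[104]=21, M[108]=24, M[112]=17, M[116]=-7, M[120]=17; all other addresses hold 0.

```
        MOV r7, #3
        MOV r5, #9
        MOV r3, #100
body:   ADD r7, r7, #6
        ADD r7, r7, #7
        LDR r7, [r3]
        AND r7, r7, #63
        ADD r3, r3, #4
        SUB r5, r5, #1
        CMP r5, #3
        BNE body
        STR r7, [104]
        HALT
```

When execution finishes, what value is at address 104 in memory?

17

after MOV r7, #3: r7=3
after MOV r5, #9: r5=9
after MOV r3, #100: r3=100
after ADD r7, r7, #6: r7=3+6=9
after ADD r7, r7, #7: r7=9+7=16
after LDR r7, [r3]: r7=M[100]=14
after AND r7, r7, #63: r7=14&63=14
after ADD r3, r3, #4: r3=100+4=104
after SUB r5, r5, #1: r5=9-1=8
CMP r5, #3  (cmp 8,3)
BNE body: taken
after ADD r7, r7, #6: r7=14+6=20
after ADD r7, r7, #7: r7=20+7=27
after LDR r7, [r3]: r7=M[104]=21
after AND r7, r7, #63: r7=21&63=21
after ADD r3, r3, #4: r3=104+4=108
after SUB r5, r5, #1: r5=8-1=7
CMP r5, #3  (cmp 7,3)
BNE body: taken
after ADD r7, r7, #6: r7=21+6=27
after ADD r7, r7, #7: r7=27+7=34
after LDR r7, [r3]: r7=M[108]=24
after AND r7, r7, #63: r7=24&63=24
after ADD r3, r3, #4: r3=108+4=112
after SUB r5, r5, #1: r5=7-1=6
CMP r5, #3  (cmp 6,3)
BNE body: taken
after ADD r7, r7, #6: r7=24+6=30
after ADD r7, r7, #7: r7=30+7=37
after LDR r7, [r3]: r7=M[112]=17
after AND r7, r7, #63: r7=17&63=17
after ADD r3, r3, #4: r3=112+4=116
after SUB r5, r5, #1: r5=6-1=5
CMP r5, #3  (cmp 5,3)
BNE body: taken
after ADD r7, r7, #6: r7=17+6=23
after ADD r7, r7, #7: r7=23+7=30
after LDR r7, [r3]: r7=M[116]=-7
after AND r7, r7, #63: r7=(-7)&63=57
after ADD r3, r3, #4: r3=116+4=120
after SUB r5, r5, #1: r5=5-1=4
CMP r5, #3  (cmp 4,3)
BNE body: taken
after ADD r7, r7, #6: r7=57+6=63
after ADD r7, r7, #7: r7=63+7=70
after LDR r7, [r3]: r7=M[120]=17
after AND r7, r7, #63: r7=17&63=17
after ADD r3, r3, #4: r3=120+4=124
after SUB r5, r5, #1: r5=4-1=3
CMP r5, #3  (cmp 3,3)
BNE body: not taken
STR r7, [104] → M[104]=17
halt.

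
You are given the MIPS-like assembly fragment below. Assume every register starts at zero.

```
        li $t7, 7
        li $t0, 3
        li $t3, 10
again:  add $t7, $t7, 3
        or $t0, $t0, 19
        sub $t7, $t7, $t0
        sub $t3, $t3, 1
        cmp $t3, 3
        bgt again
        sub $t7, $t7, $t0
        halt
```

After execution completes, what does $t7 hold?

-124

after li $t7, 7: $t7=7
after li $t0, 3: $t0=3
after li $t3, 10: $t3=10
after add $t7, $t7, 3: $t7=7+3=10
after or $t0, $t0, 19: $t0=3|19=19
after sub $t7, $t7, $t0: $t7=10-19=-9
after sub $t3, $t3, 1: $t3=10-1=9
cmp $t3, 3  (cmp 9,3)
bgt again: taken
after add $t7, $t7, 3: $t7=(-9)+3=-6
after or $t0, $t0, 19: $t0=19|19=19
after sub $t7, $t7, $t0: $t7=(-6)-19=-25
after sub $t3, $t3, 1: $t3=9-1=8
cmp $t3, 3  (cmp 8,3)
bgt again: taken
after add $t7, $t7, 3: $t7=(-25)+3=-22
after or $t0, $t0, 19: $t0=19|19=19
after sub $t7, $t7, $t0: $t7=(-22)-19=-41
after sub $t3, $t3, 1: $t3=8-1=7
cmp $t3, 3  (cmp 7,3)
bgt again: taken
after add $t7, $t7, 3: $t7=(-41)+3=-38
after or $t0, $t0, 19: $t0=19|19=19
after sub $t7, $t7, $t0: $t7=(-38)-19=-57
after sub $t3, $t3, 1: $t3=7-1=6
cmp $t3, 3  (cmp 6,3)
bgt again: taken
after add $t7, $t7, 3: $t7=(-57)+3=-54
after or $t0, $t0, 19: $t0=19|19=19
after sub $t7, $t7, $t0: $t7=(-54)-19=-73
after sub $t3, $t3, 1: $t3=6-1=5
cmp $t3, 3  (cmp 5,3)
bgt again: taken
after add $t7, $t7, 3: $t7=(-73)+3=-70
after or $t0, $t0, 19: $t0=19|19=19
after sub $t7, $t7, $t0: $t7=(-70)-19=-89
after sub $t3, $t3, 1: $t3=5-1=4
cmp $t3, 3  (cmp 4,3)
bgt again: taken
after add $t7, $t7, 3: $t7=(-89)+3=-86
after or $t0, $t0, 19: $t0=19|19=19
after sub $t7, $t7, $t0: $t7=(-86)-19=-105
after sub $t3, $t3, 1: $t3=4-1=3
cmp $t3, 3  (cmp 3,3)
bgt again: not taken
after sub $t7, $t7, $t0: $t7=(-105)-19=-124
halt.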